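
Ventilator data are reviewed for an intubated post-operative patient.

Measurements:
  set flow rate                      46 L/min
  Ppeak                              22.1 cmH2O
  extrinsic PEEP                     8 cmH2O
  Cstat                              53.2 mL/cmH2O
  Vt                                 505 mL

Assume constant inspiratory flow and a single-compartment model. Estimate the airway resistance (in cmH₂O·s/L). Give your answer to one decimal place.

6.0

Flow: 46 L/min ÷ 60 = 0.7667 L/s.
Equation of motion (constant flow): PIP = Vt/C + R·V̇ + PEEP.
R·V̇ = PIP − Vt/C − PEEP = 22.1 − 505/53.2 − 8 = 22.1 − 9.492 − 8 = 4.608 cmH2O.
R = 4.608 / 0.7667 = 6.01 cmH2O·s/L.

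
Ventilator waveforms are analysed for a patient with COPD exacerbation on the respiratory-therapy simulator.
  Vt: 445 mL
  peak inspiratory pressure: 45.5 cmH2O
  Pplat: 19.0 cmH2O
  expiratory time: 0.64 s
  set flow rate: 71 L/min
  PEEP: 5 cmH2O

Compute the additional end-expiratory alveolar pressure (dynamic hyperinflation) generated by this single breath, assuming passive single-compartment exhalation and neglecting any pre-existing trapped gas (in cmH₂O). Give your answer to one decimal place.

5.7

Flow: 71 L/min ÷ 60 = 1.1833 L/s.
R = (PIP − Pplat)/V̇ = (45.5 − 19.0) / 1.1833 = 26.5/1.1833 = 22.395 cmH2O·s/L.
C = Vt/(Pplat − PEEP) = 445.0 / (19.0 − 5) = 445.0/14.0 = 31.786 mL/cmH2O.
τ = R × C = 22.395 × 0.03179 L/cmH2O = 0.7119 s.
Fraction remaining = e^(−Te/τ) = e^(−0.64/0.7119) = 0.407; trapped volume = 445.0 × 0.407 = 181.12 mL.
Additional alveolar pressure from trapping ≈ V_trapped / C = 181.12 / 31.786 = 5.698 cmH2O.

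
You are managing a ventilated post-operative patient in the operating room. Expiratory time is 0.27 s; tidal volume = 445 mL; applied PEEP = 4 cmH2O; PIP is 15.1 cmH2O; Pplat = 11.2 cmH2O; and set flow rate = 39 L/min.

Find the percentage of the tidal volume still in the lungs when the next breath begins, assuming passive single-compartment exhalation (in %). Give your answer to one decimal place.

Flow: 39 L/min ÷ 60 = 0.65 L/s.
R = (PIP − Pplat)/V̇ = (15.1 − 11.2) / 0.65 = 3.9/0.65 = 6.0 cmH2O·s/L.
C = Vt/(Pplat − PEEP) = 445.0 / (11.2 − 4) = 445.0/7.2 = 61.806 mL/cmH2O.
τ = R × C = 6.0 × 0.06181 L/cmH2O = 0.3709 s.
Fraction remaining at end-expiration = e^(−Te/τ) = e^(−0.27/0.3709) = 0.4829 → 48.29%.

48.3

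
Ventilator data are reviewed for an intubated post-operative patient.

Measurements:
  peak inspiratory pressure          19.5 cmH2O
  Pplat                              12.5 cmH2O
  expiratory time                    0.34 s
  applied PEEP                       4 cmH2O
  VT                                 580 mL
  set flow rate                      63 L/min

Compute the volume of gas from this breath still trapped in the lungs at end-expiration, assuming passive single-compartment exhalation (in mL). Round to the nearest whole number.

275

Flow: 63 L/min ÷ 60 = 1.05 L/s.
R = (PIP − Pplat)/V̇ = (19.5 − 12.5) / 1.05 = 7.0/1.05 = 6.667 cmH2O·s/L.
C = Vt/(Pplat − PEEP) = 580.0 / (12.5 − 4) = 580.0/8.5 = 68.235 mL/cmH2O.
τ = R × C = 6.667 × 0.06824 L/cmH2O = 0.455 s.
Fraction remaining = e^(−Te/τ) = e^(−0.34/0.455) = 0.4737.
Trapped volume = 580.0 × 0.4737 = 274.75 mL.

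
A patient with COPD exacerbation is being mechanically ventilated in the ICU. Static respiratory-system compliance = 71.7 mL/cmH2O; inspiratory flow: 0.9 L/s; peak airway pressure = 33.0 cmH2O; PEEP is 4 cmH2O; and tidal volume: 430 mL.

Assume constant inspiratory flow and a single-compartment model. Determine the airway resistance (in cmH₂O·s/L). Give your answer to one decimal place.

25.6

Equation of motion (constant flow): PIP = Vt/C + R·V̇ + PEEP.
R·V̇ = PIP − Vt/C − PEEP = 33.0 − 430/71.7 − 4 = 33.0 − 5.997 − 4 = 23.003 cmH2O.
R = 23.003 / 0.9 = 25.559 cmH2O·s/L.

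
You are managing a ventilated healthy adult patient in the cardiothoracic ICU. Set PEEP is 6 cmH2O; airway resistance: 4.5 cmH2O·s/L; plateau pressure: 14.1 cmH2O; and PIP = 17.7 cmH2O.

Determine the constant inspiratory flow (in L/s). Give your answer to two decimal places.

0.80

flow = (PIP − Pplat) / Raw = 3.6 / 4.5 = 0.8 L/s.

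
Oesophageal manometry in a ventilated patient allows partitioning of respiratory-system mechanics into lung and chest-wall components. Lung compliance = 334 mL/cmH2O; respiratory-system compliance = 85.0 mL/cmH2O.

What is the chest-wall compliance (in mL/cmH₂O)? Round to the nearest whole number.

114

1/Ccw = 1/Crs − 1/CL.
1/Ccw = 1/85.0 − 1/334 = 0.008771.
Ccw = 114.01 mL/cmH2O.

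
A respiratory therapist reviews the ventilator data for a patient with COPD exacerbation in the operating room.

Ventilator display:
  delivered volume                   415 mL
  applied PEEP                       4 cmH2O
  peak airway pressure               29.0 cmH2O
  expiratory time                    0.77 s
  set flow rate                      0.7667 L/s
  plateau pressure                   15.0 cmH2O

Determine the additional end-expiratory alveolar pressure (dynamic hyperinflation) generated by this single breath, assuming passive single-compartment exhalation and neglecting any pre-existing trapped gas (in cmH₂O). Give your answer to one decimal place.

3.6

R = (PIP − Pplat)/V̇ = (29.0 − 15.0) / 0.7667 = 14.0/0.7667 = 18.26 cmH2O·s/L.
C = Vt/(Pplat − PEEP) = 415.0 / (15.0 − 4) = 415.0/11.0 = 37.727 mL/cmH2O.
τ = R × C = 18.26 × 0.03773 L/cmH2O = 0.6889 s.
Fraction remaining = e^(−Te/τ) = e^(−0.77/0.6889) = 0.327; trapped volume = 415.0 × 0.327 = 135.71 mL.
Additional alveolar pressure from trapping ≈ V_trapped / C = 135.71 / 37.727 = 3.597 cmH2O.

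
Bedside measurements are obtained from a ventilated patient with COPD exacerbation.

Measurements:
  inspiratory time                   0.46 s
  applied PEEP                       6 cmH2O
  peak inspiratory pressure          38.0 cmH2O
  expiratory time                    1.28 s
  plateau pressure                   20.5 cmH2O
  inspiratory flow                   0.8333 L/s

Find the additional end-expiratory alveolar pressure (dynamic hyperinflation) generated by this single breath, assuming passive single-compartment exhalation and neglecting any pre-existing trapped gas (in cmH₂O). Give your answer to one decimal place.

1.4

Vt = flow × Ti = 0.8333 L/s × 0.46 s × 1000 mL/L = 383.32 mL.
R = (PIP − Pplat)/V̇ = (38.0 − 20.5) / 0.8333 = 17.5/0.8333 = 21.001 cmH2O·s/L.
C = Vt/(Pplat − PEEP) = 383.32 / (20.5 − 6) = 383.32/14.5 = 26.436 mL/cmH2O.
τ = R × C = 21.001 × 0.02644 L/cmH2O = 0.5553 s.
Fraction remaining = e^(−Te/τ) = e^(−1.28/0.5553) = 0.09975; trapped volume = 383.32 × 0.09975 = 38.236 mL.
Additional alveolar pressure from trapping ≈ V_trapped / C = 38.236 / 26.436 = 1.446 cmH2O.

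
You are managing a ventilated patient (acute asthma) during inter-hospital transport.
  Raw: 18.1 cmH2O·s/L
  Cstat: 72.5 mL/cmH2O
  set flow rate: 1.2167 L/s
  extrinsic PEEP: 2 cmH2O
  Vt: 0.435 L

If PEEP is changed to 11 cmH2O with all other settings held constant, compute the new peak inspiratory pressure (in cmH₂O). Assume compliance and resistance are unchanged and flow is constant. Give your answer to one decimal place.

PIP = Vt/C + R·V̇ + PEEP (constant-flow equation of motion).
Only the baseline term changes: ΔPIP = ΔPEEP = 11 − 2 = 9.0 cmH2O.
Original PIP = 435/72.5 + 18.1×1.2167 + 2 = 30.022 cmH2O; new PIP = 30.022 + (9.0) = 39.022 cmH2O.

39.0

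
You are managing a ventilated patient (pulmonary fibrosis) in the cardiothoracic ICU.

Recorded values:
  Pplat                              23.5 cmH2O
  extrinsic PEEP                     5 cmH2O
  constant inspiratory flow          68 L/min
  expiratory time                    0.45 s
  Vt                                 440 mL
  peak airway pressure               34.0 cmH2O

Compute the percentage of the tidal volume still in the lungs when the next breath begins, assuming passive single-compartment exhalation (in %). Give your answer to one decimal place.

13.0

Flow: 68 L/min ÷ 60 = 1.1333 L/s.
R = (PIP − Pplat)/V̇ = (34.0 − 23.5) / 1.1333 = 10.5/1.1333 = 9.265 cmH2O·s/L.
C = Vt/(Pplat − PEEP) = 440.0 / (23.5 − 5) = 440.0/18.5 = 23.784 mL/cmH2O.
τ = R × C = 9.265 × 0.02378 L/cmH2O = 0.2203 s.
Fraction remaining at end-expiration = e^(−Te/τ) = e^(−0.45/0.2203) = 0.1297 → 12.97%.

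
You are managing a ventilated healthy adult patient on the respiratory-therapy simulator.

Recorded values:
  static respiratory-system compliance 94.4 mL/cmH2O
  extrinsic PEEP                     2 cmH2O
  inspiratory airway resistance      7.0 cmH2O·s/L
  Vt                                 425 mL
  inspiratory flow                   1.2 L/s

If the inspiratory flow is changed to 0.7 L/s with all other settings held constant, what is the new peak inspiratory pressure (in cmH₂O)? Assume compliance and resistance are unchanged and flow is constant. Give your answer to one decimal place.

PIP = Vt/C + R·V̇ + PEEP (constant-flow equation of motion).
Only the resistive term changes: ΔPIP = R × ΔV̇ = 7.0 × (0.7 − 1.2) = 7.0 × -0.5 = -3.5 cmH2O.
Original PIP = 425/94.4 + 7.0×1.2 + 2 = 14.902 cmH2O; new PIP = 14.902 + (-3.5) = 11.402 cmH2O.

11.4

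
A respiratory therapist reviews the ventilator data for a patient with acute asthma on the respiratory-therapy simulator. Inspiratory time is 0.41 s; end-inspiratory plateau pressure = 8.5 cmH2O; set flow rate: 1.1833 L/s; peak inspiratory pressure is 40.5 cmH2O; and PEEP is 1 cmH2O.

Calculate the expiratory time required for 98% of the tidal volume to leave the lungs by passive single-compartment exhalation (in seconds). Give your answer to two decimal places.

Vt = flow × Ti = 1.1833 L/s × 0.41 s × 1000 mL/L = 485.15 mL.
R = (PIP − Pplat)/V̇ = (40.5 − 8.5) / 1.1833 = 32.0/1.1833 = 27.043 cmH2O·s/L.
C = Vt/(Pplat − PEEP) = 485.15 / (8.5 − 1) = 485.15/7.5 = 64.687 mL/cmH2O.
τ = R × C = 27.043 × 0.06469 L/cmH2O = 1.749 s.
t = −τ·ln(1 − 0.98) = −1.749·ln(0.02) = 6.842 s.

6.84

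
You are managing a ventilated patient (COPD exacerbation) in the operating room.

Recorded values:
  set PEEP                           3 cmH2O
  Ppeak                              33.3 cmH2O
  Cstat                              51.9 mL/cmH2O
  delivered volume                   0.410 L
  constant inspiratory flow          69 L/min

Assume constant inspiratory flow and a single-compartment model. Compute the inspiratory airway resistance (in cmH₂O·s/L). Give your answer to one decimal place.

Flow: 69 L/min ÷ 60 = 1.15 L/s.
Equation of motion (constant flow): PIP = Vt/C + R·V̇ + PEEP.
R·V̇ = PIP − Vt/C − PEEP = 33.3 − 410/51.9 − 3 = 33.3 − 7.9 − 3 = 22.4 cmH2O.
R = 22.4 / 1.15 = 19.478 cmH2O·s/L.

19.5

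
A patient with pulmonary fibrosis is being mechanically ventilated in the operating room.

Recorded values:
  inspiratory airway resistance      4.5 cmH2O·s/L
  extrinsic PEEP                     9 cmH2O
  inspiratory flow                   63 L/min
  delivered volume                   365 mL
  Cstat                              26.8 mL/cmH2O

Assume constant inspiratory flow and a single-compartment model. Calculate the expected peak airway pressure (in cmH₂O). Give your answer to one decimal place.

27.3

Flow: 63 L/min ÷ 60 = 1.05 L/s.
Equation of motion (constant flow): PIP = Vt/C + R·V̇ + PEEP.
PIP = 365/26.8 + 4.5×1.05 + 9 = 13.619 + 4.725 + 9 = 27.344 cmH2O.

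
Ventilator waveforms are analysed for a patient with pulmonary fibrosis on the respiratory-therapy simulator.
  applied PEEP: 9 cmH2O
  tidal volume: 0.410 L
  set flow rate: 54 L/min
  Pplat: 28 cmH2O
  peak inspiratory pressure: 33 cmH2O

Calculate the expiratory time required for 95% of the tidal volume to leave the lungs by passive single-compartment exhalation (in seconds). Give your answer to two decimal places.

0.36

Flow: 54 L/min ÷ 60 = 0.9 L/s.
R = (PIP − Pplat)/V̇ = (33 − 28) / 0.9 = 5.0/0.9 = 5.556 cmH2O·s/L.
C = Vt/(Pplat − PEEP) = 410.0 / (28 − 9) = 410.0/19.0 = 21.579 mL/cmH2O.
τ = R × C = 5.556 × 0.02158 L/cmH2O = 0.1199 s.
t = −τ·ln(1 − 0.95) = −0.1199·ln(0.05) = 0.3592 s.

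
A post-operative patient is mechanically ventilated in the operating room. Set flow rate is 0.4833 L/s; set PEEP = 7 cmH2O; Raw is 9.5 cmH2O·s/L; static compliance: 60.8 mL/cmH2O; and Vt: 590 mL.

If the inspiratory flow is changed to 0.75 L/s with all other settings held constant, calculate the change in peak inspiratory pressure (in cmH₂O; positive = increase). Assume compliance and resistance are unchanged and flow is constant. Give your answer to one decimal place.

2.5

PIP = Vt/C + R·V̇ + PEEP (constant-flow equation of motion).
Only the resistive term changes: ΔPIP = R × ΔV̇ = 9.5 × (0.75 − 0.4833) = 9.5 × 0.2667 = 2.534 cmH2O.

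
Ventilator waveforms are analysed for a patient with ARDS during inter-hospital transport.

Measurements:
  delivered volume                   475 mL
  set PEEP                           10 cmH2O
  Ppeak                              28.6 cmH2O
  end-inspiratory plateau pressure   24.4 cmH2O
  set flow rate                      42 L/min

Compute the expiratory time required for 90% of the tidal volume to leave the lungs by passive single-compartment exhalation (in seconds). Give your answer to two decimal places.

0.46

Flow: 42 L/min ÷ 60 = 0.7 L/s.
R = (PIP − Pplat)/V̇ = (28.6 − 24.4) / 0.7 = 4.2/0.7 = 6.0 cmH2O·s/L.
C = Vt/(Pplat − PEEP) = 475.0 / (24.4 − 10) = 475.0/14.4 = 32.986 mL/cmH2O.
τ = R × C = 6.0 × 0.03299 L/cmH2O = 0.1979 s.
t = −τ·ln(1 − 0.90) = −0.1979·ln(0.1) = 0.4557 s.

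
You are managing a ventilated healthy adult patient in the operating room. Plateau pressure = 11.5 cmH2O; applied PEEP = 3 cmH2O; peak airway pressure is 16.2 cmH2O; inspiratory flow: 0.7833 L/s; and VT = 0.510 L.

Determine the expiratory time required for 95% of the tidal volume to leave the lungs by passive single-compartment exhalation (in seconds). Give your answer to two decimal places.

R = (PIP − Pplat)/V̇ = (16.2 − 11.5) / 0.7833 = 4.7/0.7833 = 6.0 cmH2O·s/L.
C = Vt/(Pplat − PEEP) = 510.0 / (11.5 − 3) = 510.0/8.5 = 60.0 mL/cmH2O.
τ = R × C = 6.0 × 0.06 L/cmH2O = 0.36 s.
t = −τ·ln(1 − 0.95) = −0.36·ln(0.05) = 1.078 s.

1.08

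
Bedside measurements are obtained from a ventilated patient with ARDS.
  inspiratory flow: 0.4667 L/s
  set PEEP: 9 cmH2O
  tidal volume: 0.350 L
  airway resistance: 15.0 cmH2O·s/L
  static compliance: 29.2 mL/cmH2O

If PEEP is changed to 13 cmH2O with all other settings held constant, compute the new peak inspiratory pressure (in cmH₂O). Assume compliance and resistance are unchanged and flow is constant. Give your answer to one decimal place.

PIP = Vt/C + R·V̇ + PEEP (constant-flow equation of motion).
Only the baseline term changes: ΔPIP = ΔPEEP = 13 − 9 = 4.0 cmH2O.
Original PIP = 350/29.2 + 15.0×0.4667 + 9 = 27.987 cmH2O; new PIP = 27.987 + (4.0) = 31.987 cmH2O.

32.0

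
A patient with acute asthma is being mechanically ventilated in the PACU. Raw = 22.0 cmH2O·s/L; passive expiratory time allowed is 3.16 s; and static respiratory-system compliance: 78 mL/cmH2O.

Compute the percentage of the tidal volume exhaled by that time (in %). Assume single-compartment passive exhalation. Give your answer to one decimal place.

84.1

τ = R × C = 22.0 × 78 mL/cmH2O = 22.0 × 0.078 L/cmH2O = 1.716 s.
Passive exhalation: V(t)/V₀ = e^(−t/τ) = e^(−3.16/1.716) = 0.1586.
Fraction exhaled = 1 − 0.1586 = 0.8414 → 84.14%.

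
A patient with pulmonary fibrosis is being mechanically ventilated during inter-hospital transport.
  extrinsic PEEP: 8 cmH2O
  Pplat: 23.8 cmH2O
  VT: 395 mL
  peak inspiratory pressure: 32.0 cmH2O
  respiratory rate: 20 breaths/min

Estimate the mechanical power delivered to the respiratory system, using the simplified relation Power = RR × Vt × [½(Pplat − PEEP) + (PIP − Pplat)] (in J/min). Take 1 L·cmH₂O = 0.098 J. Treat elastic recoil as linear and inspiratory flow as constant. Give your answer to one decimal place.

Per-breath work = Vt × [½(Pplat−PEEP) + (PIP−Pplat)] = 0.395 × [0.5×15.8 + 8.2] = 0.395 × 16.1 = 6.36 L·cmH2O.
Power = 20 × 6.36 = 127.2 L·cmH2O/min.
× 0.098 J/(L·cmH2O) → 12.466 J/min.

12.5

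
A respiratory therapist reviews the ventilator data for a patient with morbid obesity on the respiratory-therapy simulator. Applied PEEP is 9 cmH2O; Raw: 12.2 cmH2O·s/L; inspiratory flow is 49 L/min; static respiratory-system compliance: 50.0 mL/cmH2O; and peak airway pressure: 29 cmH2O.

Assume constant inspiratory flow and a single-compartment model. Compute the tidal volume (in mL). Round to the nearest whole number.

502

Flow: 49 L/min ÷ 60 = 0.8167 L/s.
Equation of motion (constant flow): PIP = Vt/C + R·V̇ + PEEP.
Vt/C = PIP − R·V̇ − PEEP = 29 − 9.964 − 9 = 10.036 cmH2O.
Vt = C × 10.036 = 50.0 × 10.036 = 501.8 mL.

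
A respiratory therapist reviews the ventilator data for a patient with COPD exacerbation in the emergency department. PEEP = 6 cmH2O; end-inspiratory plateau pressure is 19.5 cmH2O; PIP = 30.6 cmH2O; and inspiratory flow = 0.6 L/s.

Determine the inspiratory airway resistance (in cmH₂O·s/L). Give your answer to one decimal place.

18.5

Raw = (PIP − Pplat) / flow = (30.6 − 19.5) / 0.6 = 11.1 / 0.6 = 18.5 cmH2O·s/L.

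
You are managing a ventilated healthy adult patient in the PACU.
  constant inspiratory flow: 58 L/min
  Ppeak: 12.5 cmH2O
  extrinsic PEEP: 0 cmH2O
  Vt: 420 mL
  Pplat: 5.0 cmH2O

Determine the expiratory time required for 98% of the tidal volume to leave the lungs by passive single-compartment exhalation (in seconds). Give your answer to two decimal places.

2.55

Flow: 58 L/min ÷ 60 = 0.9667 L/s.
R = (PIP − Pplat)/V̇ = (12.5 − 5.0) / 0.9667 = 7.5/0.9667 = 7.758 cmH2O·s/L.
C = Vt/(Pplat − PEEP) = 420.0 / (5.0 − 0) = 420.0/5.0 = 84.0 mL/cmH2O.
τ = R × C = 7.758 × 0.084 L/cmH2O = 0.6517 s.
t = −τ·ln(1 − 0.98) = −0.6517·ln(0.02) = 2.549 s.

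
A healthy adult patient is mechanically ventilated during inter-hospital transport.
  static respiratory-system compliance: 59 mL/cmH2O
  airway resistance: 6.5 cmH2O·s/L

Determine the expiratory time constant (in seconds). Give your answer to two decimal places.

0.38

τ = R × C = 6.5 × 59 mL/cmH2O = 6.5 × 0.059 L/cmH2O = 0.3835 s.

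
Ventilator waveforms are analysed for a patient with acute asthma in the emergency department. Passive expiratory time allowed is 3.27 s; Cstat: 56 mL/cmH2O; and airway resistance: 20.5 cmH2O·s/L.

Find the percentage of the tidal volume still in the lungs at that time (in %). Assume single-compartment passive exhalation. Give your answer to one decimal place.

τ = R × C = 20.5 × 56 mL/cmH2O = 20.5 × 0.056 L/cmH2O = 1.148 s.
Passive exhalation: V(t)/V₀ = e^(−t/τ) = e^(−3.27/1.148) = 0.05794.
Fraction remaining = 0.05794 → 5.794%.

5.8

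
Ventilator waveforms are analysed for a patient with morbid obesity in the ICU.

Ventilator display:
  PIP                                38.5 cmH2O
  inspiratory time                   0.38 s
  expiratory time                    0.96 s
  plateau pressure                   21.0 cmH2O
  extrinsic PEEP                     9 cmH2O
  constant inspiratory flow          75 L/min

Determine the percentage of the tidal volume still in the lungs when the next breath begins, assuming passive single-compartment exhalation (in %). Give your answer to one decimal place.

Flow: 75 L/min ÷ 60 = 1.25 L/s.
Vt = flow × Ti = 1.25 L/s × 0.38 s × 1000 mL/L = 475.0 mL.
R = (PIP − Pplat)/V̇ = (38.5 − 21.0) / 1.25 = 17.5/1.25 = 14.0 cmH2O·s/L.
C = Vt/(Pplat − PEEP) = 475.0 / (21.0 − 9) = 475.0/12.0 = 39.583 mL/cmH2O.
τ = R × C = 14.0 × 0.03958 L/cmH2O = 0.5541 s.
Fraction remaining at end-expiration = e^(−Te/τ) = e^(−0.96/0.5541) = 0.1768 → 17.68%.

17.7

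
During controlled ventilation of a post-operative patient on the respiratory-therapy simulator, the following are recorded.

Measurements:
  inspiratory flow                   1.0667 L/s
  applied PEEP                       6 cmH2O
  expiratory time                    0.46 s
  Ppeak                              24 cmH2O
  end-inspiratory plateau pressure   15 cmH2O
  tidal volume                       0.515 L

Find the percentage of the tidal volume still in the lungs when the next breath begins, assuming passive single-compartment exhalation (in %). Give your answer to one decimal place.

38.6

R = (PIP − Pplat)/V̇ = (24 − 15) / 1.0667 = 9.0/1.0667 = 8.437 cmH2O·s/L.
C = Vt/(Pplat − PEEP) = 515.0 / (15 − 6) = 515.0/9.0 = 57.222 mL/cmH2O.
τ = R × C = 8.437 × 0.05722 L/cmH2O = 0.4828 s.
Fraction remaining at end-expiration = e^(−Te/τ) = e^(−0.46/0.4828) = 0.3857 → 38.57%.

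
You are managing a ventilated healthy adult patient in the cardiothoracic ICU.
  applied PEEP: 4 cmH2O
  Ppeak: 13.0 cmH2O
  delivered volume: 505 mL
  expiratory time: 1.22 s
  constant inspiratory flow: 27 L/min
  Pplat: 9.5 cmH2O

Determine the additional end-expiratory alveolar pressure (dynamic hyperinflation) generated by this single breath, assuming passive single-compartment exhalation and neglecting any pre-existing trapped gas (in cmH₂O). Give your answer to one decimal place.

Flow: 27 L/min ÷ 60 = 0.45 L/s.
R = (PIP − Pplat)/V̇ = (13.0 − 9.5) / 0.45 = 3.5/0.45 = 7.778 cmH2O·s/L.
C = Vt/(Pplat − PEEP) = 505.0 / (9.5 − 4) = 505.0/5.5 = 91.818 mL/cmH2O.
τ = R × C = 7.778 × 0.09182 L/cmH2O = 0.7142 s.
Fraction remaining = e^(−Te/τ) = e^(−1.22/0.7142) = 0.1812; trapped volume = 505.0 × 0.1812 = 91.506 mL.
Additional alveolar pressure from trapping ≈ V_trapped / C = 91.506 / 91.818 = 0.9966 cmH2O.

1.0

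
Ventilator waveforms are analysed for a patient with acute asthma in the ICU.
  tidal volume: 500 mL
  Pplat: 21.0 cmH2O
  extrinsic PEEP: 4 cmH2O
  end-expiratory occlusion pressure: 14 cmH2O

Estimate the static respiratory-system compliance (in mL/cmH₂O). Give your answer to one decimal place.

71.4

End-expiratory occlusion gives total PEEP = 14 cmH2O (intrinsic PEEP = 14 − 4 = 10). Use total PEEP for the elastic gradient.
Cstat = Vt / (Pplat − PEEPtotal) = 500 / (21.0 − 14) = 500 / 7.0 = 71.429 mL/cmH2O.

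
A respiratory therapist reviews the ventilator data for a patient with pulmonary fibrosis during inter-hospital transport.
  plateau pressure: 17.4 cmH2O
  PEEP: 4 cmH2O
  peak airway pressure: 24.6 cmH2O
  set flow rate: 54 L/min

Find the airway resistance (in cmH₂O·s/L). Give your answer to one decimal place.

Flow: 54 L/min ÷ 60 = 0.9 L/s.
Raw = (PIP − Pplat) / flow = (24.6 − 17.4) / 0.9 = 7.2 / 0.9 = 8.0 cmH2O·s/L.

8.0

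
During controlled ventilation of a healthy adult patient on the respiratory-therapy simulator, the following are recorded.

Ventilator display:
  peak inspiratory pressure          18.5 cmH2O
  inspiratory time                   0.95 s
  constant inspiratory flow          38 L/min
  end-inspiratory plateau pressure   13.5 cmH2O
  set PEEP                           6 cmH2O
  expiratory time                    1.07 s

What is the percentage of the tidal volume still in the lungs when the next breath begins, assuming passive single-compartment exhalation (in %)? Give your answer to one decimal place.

18.5

Flow: 38 L/min ÷ 60 = 0.6333 L/s.
Vt = flow × Ti = 0.6333 L/s × 0.95 s × 1000 mL/L = 601.64 mL.
R = (PIP − Pplat)/V̇ = (18.5 − 13.5) / 0.6333 = 5.0/0.6333 = 7.895 cmH2O·s/L.
C = Vt/(Pplat − PEEP) = 601.64 / (13.5 − 6) = 601.64/7.5 = 80.219 mL/cmH2O.
τ = R × C = 7.895 × 0.08022 L/cmH2O = 0.6333 s.
Fraction remaining at end-expiration = e^(−Te/τ) = e^(−1.07/0.6333) = 0.1846 → 18.46%.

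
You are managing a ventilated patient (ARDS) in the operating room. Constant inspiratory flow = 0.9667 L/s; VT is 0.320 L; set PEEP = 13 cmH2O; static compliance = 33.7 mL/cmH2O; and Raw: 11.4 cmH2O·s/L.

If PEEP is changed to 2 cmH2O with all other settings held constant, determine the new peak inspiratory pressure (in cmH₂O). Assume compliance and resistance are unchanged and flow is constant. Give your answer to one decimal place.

22.5

PIP = Vt/C + R·V̇ + PEEP (constant-flow equation of motion).
Only the baseline term changes: ΔPIP = ΔPEEP = 2 − 13 = -11.0 cmH2O.
Original PIP = 320/33.7 + 11.4×0.9667 + 13 = 33.516 cmH2O; new PIP = 33.516 + (-11.0) = 22.516 cmH2O.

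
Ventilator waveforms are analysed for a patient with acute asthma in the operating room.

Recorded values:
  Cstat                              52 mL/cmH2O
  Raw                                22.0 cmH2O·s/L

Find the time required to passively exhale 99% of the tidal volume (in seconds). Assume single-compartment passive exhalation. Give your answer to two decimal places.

τ = R × C = 22.0 × 52 mL/cmH2O = 22.0 × 0.052 L/cmH2O = 1.144 s.
Exhaled fraction f = 1 − e^(−t/τ) → t = −τ·ln(1 − f) = −1.144·ln(0.01) = 5.268 s.

5.27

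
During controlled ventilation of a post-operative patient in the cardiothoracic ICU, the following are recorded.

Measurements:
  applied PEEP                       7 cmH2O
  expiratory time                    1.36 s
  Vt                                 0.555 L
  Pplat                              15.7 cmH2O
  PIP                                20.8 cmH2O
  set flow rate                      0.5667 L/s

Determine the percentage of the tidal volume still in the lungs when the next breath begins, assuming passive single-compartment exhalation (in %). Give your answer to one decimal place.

R = (PIP − Pplat)/V̇ = (20.8 − 15.7) / 0.5667 = 5.1/0.5667 = 8.999 cmH2O·s/L.
C = Vt/(Pplat − PEEP) = 555.0 / (15.7 − 7) = 555.0/8.7 = 63.793 mL/cmH2O.
τ = R × C = 8.999 × 0.06379 L/cmH2O = 0.574 s.
Fraction remaining at end-expiration = e^(−Te/τ) = e^(−1.36/0.574) = 0.09354 → 9.354%.

9.4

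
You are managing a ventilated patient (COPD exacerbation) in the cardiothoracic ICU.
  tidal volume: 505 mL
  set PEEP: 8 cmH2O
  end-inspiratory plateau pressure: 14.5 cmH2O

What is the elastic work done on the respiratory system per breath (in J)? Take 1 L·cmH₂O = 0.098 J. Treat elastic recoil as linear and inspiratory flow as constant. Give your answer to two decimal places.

Elastic work ≈ ½ × (Pplat − PEEP) × Vt = 0.5 × (14.5 − 8) × 0.505 L = 0.5 × 6.5 × 0.505 = 1.641 L·cmH2O.
× 0.098 J/(L·cmH2O) → 0.1608 J.

0.16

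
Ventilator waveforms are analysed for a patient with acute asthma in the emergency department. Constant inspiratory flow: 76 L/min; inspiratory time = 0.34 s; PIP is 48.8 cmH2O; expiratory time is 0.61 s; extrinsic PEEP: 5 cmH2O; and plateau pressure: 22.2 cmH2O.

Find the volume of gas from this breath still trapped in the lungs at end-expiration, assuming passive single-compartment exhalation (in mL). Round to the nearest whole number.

Flow: 76 L/min ÷ 60 = 1.2667 L/s.
Vt = flow × Ti = 1.2667 L/s × 0.34 s × 1000 mL/L = 430.68 mL.
R = (PIP − Pplat)/V̇ = (48.8 − 22.2) / 1.2667 = 26.6/1.2667 = 20.999 cmH2O·s/L.
C = Vt/(Pplat − PEEP) = 430.68 / (22.2 − 5) = 430.68/17.2 = 25.04 mL/cmH2O.
τ = R × C = 20.999 × 0.02504 L/cmH2O = 0.5258 s.
Fraction remaining = e^(−Te/τ) = e^(−0.61/0.5258) = 0.3134.
Trapped volume = 430.68 × 0.3134 = 134.98 mL.

135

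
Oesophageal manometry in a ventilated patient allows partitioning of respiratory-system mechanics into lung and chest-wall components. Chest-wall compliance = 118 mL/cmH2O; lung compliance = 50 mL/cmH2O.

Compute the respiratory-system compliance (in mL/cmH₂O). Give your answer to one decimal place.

Lung and chest wall are elastances in series: 1/Crs = 1/CL + 1/Ccw.
1/Crs = 1/50 + 1/118 = 0.02847.
Crs = 35.125 mL/cmH2O.

35.1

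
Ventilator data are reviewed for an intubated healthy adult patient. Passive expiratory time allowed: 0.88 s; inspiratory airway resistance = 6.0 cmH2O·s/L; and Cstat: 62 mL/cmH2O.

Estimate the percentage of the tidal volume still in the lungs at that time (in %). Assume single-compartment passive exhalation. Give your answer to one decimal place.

τ = R × C = 6.0 × 62 mL/cmH2O = 6.0 × 0.062 L/cmH2O = 0.372 s.
Passive exhalation: V(t)/V₀ = e^(−t/τ) = e^(−0.88/0.372) = 0.09389.
Fraction remaining = 0.09389 → 9.389%.

9.4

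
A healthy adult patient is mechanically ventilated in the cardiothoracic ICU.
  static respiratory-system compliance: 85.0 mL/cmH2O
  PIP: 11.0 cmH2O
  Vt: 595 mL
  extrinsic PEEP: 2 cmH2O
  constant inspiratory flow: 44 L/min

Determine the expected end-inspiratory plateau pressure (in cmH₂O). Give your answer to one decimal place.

Pplat = PEEP + Vt / Cstat = 2 + 595 / 85.0 = 2 + 7.0 = 9.0 cmH2O.

9.0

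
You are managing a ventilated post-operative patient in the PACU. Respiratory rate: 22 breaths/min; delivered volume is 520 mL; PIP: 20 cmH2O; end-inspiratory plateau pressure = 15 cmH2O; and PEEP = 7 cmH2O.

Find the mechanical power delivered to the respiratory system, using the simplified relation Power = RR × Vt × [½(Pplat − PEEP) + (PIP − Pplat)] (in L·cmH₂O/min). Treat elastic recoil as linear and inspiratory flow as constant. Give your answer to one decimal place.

103.0

Per-breath work = Vt × [½(Pplat−PEEP) + (PIP−Pplat)] = 0.520 × [0.5×8.0 + 5.0] = 0.520 × 9.0 = 4.68 L·cmH2O.
Power = 22 × 4.68 = 102.96 L·cmH2O/min.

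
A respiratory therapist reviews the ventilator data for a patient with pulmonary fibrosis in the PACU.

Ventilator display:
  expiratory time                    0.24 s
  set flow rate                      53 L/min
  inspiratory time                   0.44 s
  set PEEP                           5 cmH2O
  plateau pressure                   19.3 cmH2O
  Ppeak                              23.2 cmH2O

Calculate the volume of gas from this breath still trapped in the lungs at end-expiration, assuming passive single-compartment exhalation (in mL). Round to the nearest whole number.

Flow: 53 L/min ÷ 60 = 0.8833 L/s.
Vt = flow × Ti = 0.8833 L/s × 0.44 s × 1000 mL/L = 388.65 mL.
R = (PIP − Pplat)/V̇ = (23.2 − 19.3) / 0.8833 = 3.9/0.8833 = 4.415 cmH2O·s/L.
C = Vt/(Pplat − PEEP) = 388.65 / (19.3 − 5) = 388.65/14.3 = 27.178 mL/cmH2O.
τ = R × C = 4.415 × 0.02718 L/cmH2O = 0.12 s.
Fraction remaining = e^(−Te/τ) = e^(−0.24/0.12) = 0.1353.
Trapped volume = 388.65 × 0.1353 = 52.584 mL.

53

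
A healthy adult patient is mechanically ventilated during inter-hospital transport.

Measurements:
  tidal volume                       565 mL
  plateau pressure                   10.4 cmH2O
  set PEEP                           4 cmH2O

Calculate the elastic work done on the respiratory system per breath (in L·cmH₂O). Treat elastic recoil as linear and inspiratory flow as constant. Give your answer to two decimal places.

1.81

Elastic work ≈ ½ × (Pplat − PEEP) × Vt = 0.5 × (10.4 − 4) × 0.565 L = 0.5 × 6.4 × 0.565 = 1.808 L·cmH2O.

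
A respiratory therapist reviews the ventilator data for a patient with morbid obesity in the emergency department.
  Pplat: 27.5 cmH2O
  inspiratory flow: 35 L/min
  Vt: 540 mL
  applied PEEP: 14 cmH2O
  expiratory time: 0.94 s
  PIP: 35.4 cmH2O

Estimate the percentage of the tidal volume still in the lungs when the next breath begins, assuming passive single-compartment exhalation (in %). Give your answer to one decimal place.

Flow: 35 L/min ÷ 60 = 0.5833 L/s.
R = (PIP − Pplat)/V̇ = (35.4 − 27.5) / 0.5833 = 7.9/0.5833 = 13.544 cmH2O·s/L.
C = Vt/(Pplat − PEEP) = 540.0 / (27.5 − 14) = 540.0/13.5 = 40.0 mL/cmH2O.
τ = R × C = 13.544 × 0.04 L/cmH2O = 0.5418 s.
Fraction remaining at end-expiration = e^(−Te/τ) = e^(−0.94/0.5418) = 0.1764 → 17.64%.

17.6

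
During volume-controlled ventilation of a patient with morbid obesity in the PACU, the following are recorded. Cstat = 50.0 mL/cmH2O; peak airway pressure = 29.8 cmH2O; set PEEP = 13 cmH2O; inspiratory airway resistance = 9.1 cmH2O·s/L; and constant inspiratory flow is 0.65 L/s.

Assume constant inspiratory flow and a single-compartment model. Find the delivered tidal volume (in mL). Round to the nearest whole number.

Equation of motion (constant flow): PIP = Vt/C + R·V̇ + PEEP.
Vt/C = PIP − R·V̇ − PEEP = 29.8 − 5.915 − 13 = 10.885 cmH2O.
Vt = C × 10.885 = 50.0 × 10.885 = 544.25 mL.

544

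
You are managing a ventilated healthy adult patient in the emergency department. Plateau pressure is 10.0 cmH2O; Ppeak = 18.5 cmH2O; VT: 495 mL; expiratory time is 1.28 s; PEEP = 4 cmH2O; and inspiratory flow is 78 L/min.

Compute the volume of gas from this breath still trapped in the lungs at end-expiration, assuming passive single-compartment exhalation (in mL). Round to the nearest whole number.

46

Flow: 78 L/min ÷ 60 = 1.3 L/s.
R = (PIP − Pplat)/V̇ = (18.5 − 10.0) / 1.3 = 8.5/1.3 = 6.538 cmH2O·s/L.
C = Vt/(Pplat − PEEP) = 495.0 / (10.0 − 4) = 495.0/6.0 = 82.5 mL/cmH2O.
τ = R × C = 6.538 × 0.0825 L/cmH2O = 0.5394 s.
Fraction remaining = e^(−Te/τ) = e^(−1.28/0.5394) = 0.0932.
Trapped volume = 495.0 × 0.0932 = 46.134 mL.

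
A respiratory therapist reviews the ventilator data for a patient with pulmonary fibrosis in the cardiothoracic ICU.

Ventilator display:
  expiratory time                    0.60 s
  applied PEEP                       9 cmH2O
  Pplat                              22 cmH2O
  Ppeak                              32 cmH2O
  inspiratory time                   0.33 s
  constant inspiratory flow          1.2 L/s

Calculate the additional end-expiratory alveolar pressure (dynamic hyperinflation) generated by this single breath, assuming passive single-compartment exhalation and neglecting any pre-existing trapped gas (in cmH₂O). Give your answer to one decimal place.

1.2

Vt = flow × Ti = 1.2 L/s × 0.33 s × 1000 mL/L = 396.0 mL.
R = (PIP − Pplat)/V̇ = (32 − 22) / 1.2 = 10.0/1.2 = 8.333 cmH2O·s/L.
C = Vt/(Pplat − PEEP) = 396.0 / (22 − 9) = 396.0/13.0 = 30.462 mL/cmH2O.
τ = R × C = 8.333 × 0.03046 L/cmH2O = 0.2538 s.
Fraction remaining = e^(−Te/τ) = e^(−0.60/0.2538) = 0.09404; trapped volume = 396.0 × 0.09404 = 37.24 mL.
Additional alveolar pressure from trapping ≈ V_trapped / C = 37.24 / 30.462 = 1.223 cmH2O.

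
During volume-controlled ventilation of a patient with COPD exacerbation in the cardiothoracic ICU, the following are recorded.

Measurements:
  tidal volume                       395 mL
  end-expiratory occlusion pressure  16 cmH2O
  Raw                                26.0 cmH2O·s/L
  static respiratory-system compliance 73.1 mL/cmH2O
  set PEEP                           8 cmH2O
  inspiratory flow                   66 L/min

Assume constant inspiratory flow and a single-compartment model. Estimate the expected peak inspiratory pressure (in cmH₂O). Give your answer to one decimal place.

50.0

Flow: 66 L/min ÷ 60 = 1.1 L/s.
Total PEEP = 16 cmH2O (set 8 + intrinsic 8); this is the baseline alveolar pressure.
Equation of motion (constant flow): PIP = Vt/C + R·V̇ + PEEP.
PIP = 395/73.1 + 26.0×1.1 + 16 = 5.404 + 28.6 + 16 = 50.004 cmH2O.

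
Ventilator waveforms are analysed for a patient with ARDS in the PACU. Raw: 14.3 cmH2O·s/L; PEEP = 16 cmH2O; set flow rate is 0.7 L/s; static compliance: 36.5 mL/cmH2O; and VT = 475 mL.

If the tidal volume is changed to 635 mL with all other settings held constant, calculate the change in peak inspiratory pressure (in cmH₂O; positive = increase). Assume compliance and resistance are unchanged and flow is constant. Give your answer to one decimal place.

PIP = Vt/C + R·V̇ + PEEP (constant-flow equation of motion).
Only the elastic term changes: ΔPIP = ΔVt / C = (635 − 475) / 36.5 = 4.384 cmH2O.

4.4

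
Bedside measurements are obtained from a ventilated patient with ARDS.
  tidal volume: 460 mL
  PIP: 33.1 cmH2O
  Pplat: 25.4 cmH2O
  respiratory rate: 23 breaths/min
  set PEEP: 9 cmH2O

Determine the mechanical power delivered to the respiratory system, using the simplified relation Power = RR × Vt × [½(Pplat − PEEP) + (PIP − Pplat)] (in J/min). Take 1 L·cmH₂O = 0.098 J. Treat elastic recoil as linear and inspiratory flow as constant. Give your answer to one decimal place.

16.5

Per-breath work = Vt × [½(Pplat−PEEP) + (PIP−Pplat)] = 0.460 × [0.5×16.4 + 7.7] = 0.460 × 15.9 = 7.314 L·cmH2O.
Power = 23 × 7.314 = 168.22 L·cmH2O/min.
× 0.098 J/(L·cmH2O) → 16.486 J/min.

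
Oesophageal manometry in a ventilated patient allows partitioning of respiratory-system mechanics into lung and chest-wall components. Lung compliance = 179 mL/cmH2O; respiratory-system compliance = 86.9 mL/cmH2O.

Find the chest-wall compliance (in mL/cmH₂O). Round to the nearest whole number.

1/Ccw = 1/Crs − 1/CL.
1/Ccw = 1/86.9 − 1/179 = 0.005921.
Ccw = 168.89 mL/cmH2O.

169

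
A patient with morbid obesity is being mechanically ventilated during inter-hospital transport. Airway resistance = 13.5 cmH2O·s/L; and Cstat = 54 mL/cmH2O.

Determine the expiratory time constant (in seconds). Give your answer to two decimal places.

0.73

τ = R × C = 13.5 × 54 mL/cmH2O = 13.5 × 0.054 L/cmH2O = 0.729 s.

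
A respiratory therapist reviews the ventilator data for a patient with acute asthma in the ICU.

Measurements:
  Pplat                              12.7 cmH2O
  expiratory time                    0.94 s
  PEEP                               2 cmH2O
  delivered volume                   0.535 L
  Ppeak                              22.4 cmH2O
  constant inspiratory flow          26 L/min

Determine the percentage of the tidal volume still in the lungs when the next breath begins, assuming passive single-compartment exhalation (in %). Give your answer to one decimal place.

Flow: 26 L/min ÷ 60 = 0.4333 L/s.
R = (PIP − Pplat)/V̇ = (22.4 − 12.7) / 0.4333 = 9.7/0.4333 = 22.386 cmH2O·s/L.
C = Vt/(Pplat − PEEP) = 535.0 / (12.7 − 2) = 535.0/10.7 = 50.0 mL/cmH2O.
τ = R × C = 22.386 × 0.05 L/cmH2O = 1.119 s.
Fraction remaining at end-expiration = e^(−Te/τ) = e^(−0.94/1.119) = 0.4317 → 43.17%.

43.2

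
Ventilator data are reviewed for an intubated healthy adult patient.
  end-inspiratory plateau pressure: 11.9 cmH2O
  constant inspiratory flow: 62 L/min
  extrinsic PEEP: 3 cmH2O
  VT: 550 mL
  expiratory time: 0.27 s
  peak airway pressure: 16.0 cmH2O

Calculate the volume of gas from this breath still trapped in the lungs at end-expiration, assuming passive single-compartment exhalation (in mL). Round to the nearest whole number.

183

Flow: 62 L/min ÷ 60 = 1.0333 L/s.
R = (PIP − Pplat)/V̇ = (16.0 − 11.9) / 1.0333 = 4.1/1.0333 = 3.968 cmH2O·s/L.
C = Vt/(Pplat − PEEP) = 550.0 / (11.9 − 3) = 550.0/8.9 = 61.798 mL/cmH2O.
τ = R × C = 3.968 × 0.0618 L/cmH2O = 0.2452 s.
Fraction remaining = e^(−Te/τ) = e^(−0.27/0.2452) = 0.3325.
Trapped volume = 550.0 × 0.3325 = 182.88 mL.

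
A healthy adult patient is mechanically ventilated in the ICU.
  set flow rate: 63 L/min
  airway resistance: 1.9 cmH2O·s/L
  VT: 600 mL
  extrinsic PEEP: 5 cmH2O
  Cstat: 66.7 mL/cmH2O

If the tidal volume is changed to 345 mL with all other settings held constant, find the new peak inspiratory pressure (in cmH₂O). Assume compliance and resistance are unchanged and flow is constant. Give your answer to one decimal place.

Flow: 63 L/min ÷ 60 = 1.05 L/s.
PIP = Vt/C + R·V̇ + PEEP (constant-flow equation of motion).
Only the elastic term changes: ΔPIP = ΔVt / C = (345 − 600) / 66.7 = -3.823 cmH2O.
Original PIP = 600/66.7 + 1.9×1.05 + 5 = 15.991 cmH2O; new PIP = 15.991 + (-3.823) = 12.168 cmH2O.

12.2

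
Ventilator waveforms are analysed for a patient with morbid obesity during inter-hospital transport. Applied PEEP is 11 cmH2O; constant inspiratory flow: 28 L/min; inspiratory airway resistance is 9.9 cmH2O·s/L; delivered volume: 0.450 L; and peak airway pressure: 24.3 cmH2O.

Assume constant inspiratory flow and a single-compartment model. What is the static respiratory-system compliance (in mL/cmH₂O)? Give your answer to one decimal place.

Flow: 28 L/min ÷ 60 = 0.4667 L/s.
Equation of motion (constant flow): PIP = Vt/C + R·V̇ + PEEP.
Vt/C = PIP − R·V̇ − PEEP = 24.3 − 9.9×0.4667 − 11 = 24.3 − 4.62 − 11 = 8.68 cmH2O.
C = Vt / 8.68 = 450 / 8.68 = 51.843 mL/cmH2O.

51.8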